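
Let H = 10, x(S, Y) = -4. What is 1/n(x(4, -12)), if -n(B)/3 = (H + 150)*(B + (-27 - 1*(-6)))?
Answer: 1/12000 ≈ 8.3333e-5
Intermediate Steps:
n(B) = 10080 - 480*B (n(B) = -3*(10 + 150)*(B + (-27 - 1*(-6))) = -480*(B + (-27 + 6)) = -480*(B - 21) = -480*(-21 + B) = -3*(-3360 + 160*B) = 10080 - 480*B)
1/n(x(4, -12)) = 1/(10080 - 480*(-4)) = 1/(10080 + 1920) = 1/12000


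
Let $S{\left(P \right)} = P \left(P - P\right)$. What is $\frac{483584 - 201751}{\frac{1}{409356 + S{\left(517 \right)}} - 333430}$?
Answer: $- \frac{115370029548}{136491571079} \approx -0.84525$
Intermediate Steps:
$S{\left(P \right)} = 0$ ($S{\left(P \right)} = P 0 = 0$)
$\frac{483584 - 201751}{\frac{1}{409356 + S{\left(517 \right)}} - 333430} = \frac{483584 - 201751}{\frac{1}{409356 + 0} - 333430} = \frac{281833}{\frac{1}{409356} - 333430} = \frac{281833}{- \frac{136491571079}{409356}} = 281833 \left(- \frac{409356}{136491571079}\right) = - \frac{115370029548}{136491571079}$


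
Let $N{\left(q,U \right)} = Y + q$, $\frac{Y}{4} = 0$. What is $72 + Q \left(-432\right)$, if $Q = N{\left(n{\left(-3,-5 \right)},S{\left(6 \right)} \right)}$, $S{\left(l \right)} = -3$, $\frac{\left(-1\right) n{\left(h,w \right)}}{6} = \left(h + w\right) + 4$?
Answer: $-10296$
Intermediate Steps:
$n{\left(h,w \right)} = -24 - 6 h - 6 w$ ($n{\left(h,w \right)} = - 6 \left(\left(h + w\right) + 4\right) = - 6 \left(4 + h + w\right) = -24 - 6 h - 6 w$)
$Y = 0$ ($Y = 4 \cdot 0 = 0$)
$N{\left(q,U \right)} = q$ ($N{\left(q,U \right)} = 0 + q = q$)
$Q = 24$ ($Q = -24 - -18 - -30 = -24 + 18 + 30 = 24$)
$72 + Q \left(-432\right) = 72 + 24 \left(-432\right) = 72 - 10368 = -10296$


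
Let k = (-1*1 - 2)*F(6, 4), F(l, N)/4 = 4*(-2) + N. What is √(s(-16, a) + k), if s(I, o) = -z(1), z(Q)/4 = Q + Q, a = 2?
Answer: 2*√10 ≈ 6.3246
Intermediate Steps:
z(Q) = 8*Q (z(Q) = 4*(Q + Q) = 4*(2*Q) = 8*Q)
F(l, N) = -32 + 4*N (F(l, N) = 4*(4*(-2) + N) = 4*(-8 + N) = -32 + 4*N)
s(I, o) = -8
k = 48 (k = (-1*1 - 2)*(-32 + 4*4) = (-1 - 2)*(-32 + 16) = -3*(-16) = 48)
√(s(-16, a) + k) = √(-8 + 48) = √40 = 2*√10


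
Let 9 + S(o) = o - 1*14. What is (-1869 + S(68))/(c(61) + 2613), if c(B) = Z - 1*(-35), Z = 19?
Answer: -608/889 ≈ -0.68391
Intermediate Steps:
S(o) = -23 + o (S(o) = -9 + (o - 1*14) = -9 + (o - 14) = -9 + (-14 + o) = -23 + o)
c(B) = 54 (c(B) = 19 - 1*(-35) = 19 + 35 = 54)
(-1869 + S(68))/(c(61) + 2613) = (-1869 + (-23 + 68))/(54 + 2613) = (-1869 + 45)/2667 = -1824*1/2667 = -608/889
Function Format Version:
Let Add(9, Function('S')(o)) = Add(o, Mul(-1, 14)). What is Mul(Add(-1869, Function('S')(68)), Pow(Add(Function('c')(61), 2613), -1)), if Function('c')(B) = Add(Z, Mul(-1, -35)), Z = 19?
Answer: Rational(-608, 889) ≈ -0.68391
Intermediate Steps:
Function('S')(o) = Add(-23, o) (Function('S')(o) = Add(-9, Add(o, Mul(-1, 14))) = Add(-9, Add(o, -14)) = Add(-9, Add(-14, o)) = Add(-23, o))
Function('c')(B) = 54 (Function('c')(B) = Add(19, Mul(-1, -35)) = Add(19, 35) = 54)
Mul(Add(-1869, Function('S')(68)), Pow(Add(Function('c')(61), 2613), -1)) = Mul(Add(-1869, Add(-23, 68)), Pow(Add(54, 2613), -1)) = Mul(Add(-1869, 45), Pow(2667, -1)) = Mul(-1824, Rational(1, 2667)) = Rational(-608, 889)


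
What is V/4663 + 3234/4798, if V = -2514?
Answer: 1508985/11186537 ≈ 0.13489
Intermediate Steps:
V/4663 + 3234/4798 = -2514/4663 + 3234/4798 = -2514*1/4663 + 3234*(1/4798) = -2514/4663 + 1617/2399 = 1508985/11186537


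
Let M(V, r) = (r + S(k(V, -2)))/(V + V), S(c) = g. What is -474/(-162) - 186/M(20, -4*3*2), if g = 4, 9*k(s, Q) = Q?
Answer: 10123/27 ≈ 374.93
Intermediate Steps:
k(s, Q) = Q/9
S(c) = 4
M(V, r) = (4 + r)/(2*V) (M(V, r) = (r + 4)/(V + V) = (4 + r)/((2*V)) = (4 + r)*(1/(2*V)) = (4 + r)/(2*V))
-474/(-162) - 186/M(20, -4*3*2) = -474/(-162) - 186*40/(4 - 4*3*2) = -474*(-1/162) - 186*40/(4 - 12*2) = 79/27 - 186*40/(4 - 24) = 79/27 - 186/((½)*(1/20)*(-20)) = 79/27 - 186/(-½) = 79/27 - 186*(-2) = 79/27 + 372 = 10123/27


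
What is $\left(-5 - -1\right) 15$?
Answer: $-60$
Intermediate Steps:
$\left(-5 - -1\right) 15 = \left(-5 + \left(-4 + 5\right)\right) 15 = \left(-5 + 1\right) 15 = \left(-4\right) 15 = -60$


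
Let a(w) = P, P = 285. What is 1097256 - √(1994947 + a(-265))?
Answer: 1097256 - 4*√124702 ≈ 1.0958e+6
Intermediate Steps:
a(w) = 285
1097256 - √(1994947 + a(-265)) = 1097256 - √(1994947 + 285) = 1097256 - √1995232 = 1097256 - 4*√124702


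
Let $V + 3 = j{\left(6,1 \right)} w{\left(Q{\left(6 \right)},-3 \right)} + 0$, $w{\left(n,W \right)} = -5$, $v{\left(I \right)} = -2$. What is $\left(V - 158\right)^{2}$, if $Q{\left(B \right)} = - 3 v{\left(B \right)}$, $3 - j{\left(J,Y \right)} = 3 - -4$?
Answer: $19881$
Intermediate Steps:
$j{\left(J,Y \right)} = -4$ ($j{\left(J,Y \right)} = 3 - \left(3 - -4\right) = 3 - \left(3 + 4\right) = 3 - 7 = -4$)
$Q{\left(B \right)} = 6$ ($Q{\left(B \right)} = \left(-3\right) \left(-2\right) = 6$)
$V = 17$ ($V = -3 + \left(\left(-4\right) \left(-5\right) + 0\right) = -3 + \left(20 + 0\right) = -3 + 20 = 17$)
$\left(V - 158\right)^{2} = \left(17 - 158\right)^{2} = \left(-141\right)^{2} = 19881$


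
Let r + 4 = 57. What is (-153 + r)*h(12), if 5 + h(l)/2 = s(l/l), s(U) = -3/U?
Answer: 1600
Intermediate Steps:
r = 53 (r = -4 + 57 = 53)
h(l) = -16 (h(l) = -10 + 2*(-3/(l/l)) = -10 + 2*(-3/1) = -10 + 2*(-3*1) = -10 + 2*(-3) = -10 - 6 = -16)
(-153 + r)*h(12) = (-153 + 53)*(-16) = -100*(-16) = 1600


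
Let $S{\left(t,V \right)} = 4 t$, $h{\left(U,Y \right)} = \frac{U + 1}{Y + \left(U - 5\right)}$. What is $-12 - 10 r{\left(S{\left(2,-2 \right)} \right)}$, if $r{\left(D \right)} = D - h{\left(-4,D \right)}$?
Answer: $-62$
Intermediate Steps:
$h{\left(U,Y \right)} = \frac{1 + U}{-5 + U + Y}$ ($h{\left(U,Y \right)} = \frac{1 + U}{Y + \left(-5 + U\right)} = \frac{1 + U}{-5 + U + Y}$)
$r{\left(D \right)} = D + \frac{3}{-9 + D}$ ($r{\left(D \right)} = D - \frac{1 - 4}{-5 - 4 + D} = D - \frac{1}{-9 + D} \left(-3\right) = D - - \frac{3}{-9 + D} = D + \frac{3}{-9 + D}$)
$-12 - 10 r{\left(S{\left(2,-2 \right)} \right)} = -12 - 10 \frac{3 + 4 \cdot 2 \left(-9 + 4 \cdot 2\right)}{-9 + 4 \cdot 2} = -12 - 10 \frac{3 + 8 \left(-9 + 8\right)}{-9 + 8} = -12 - 10 \frac{3 + 8 \left(-1\right)}{-1} = -12 - 10 \left(- (3 - 8)\right) = -12 - 10 \left(\left(-1\right) \left(-5\right)\right) = -12 - 50 = -62$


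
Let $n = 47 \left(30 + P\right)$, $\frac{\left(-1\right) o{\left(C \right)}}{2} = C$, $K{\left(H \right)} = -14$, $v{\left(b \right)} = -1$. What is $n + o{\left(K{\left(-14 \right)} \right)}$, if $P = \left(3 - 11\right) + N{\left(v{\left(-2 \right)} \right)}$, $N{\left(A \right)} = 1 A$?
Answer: $1015$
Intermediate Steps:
$N{\left(A \right)} = A$
$o{\left(C \right)} = - 2 C$
$P = -9$ ($P = \left(3 - 11\right) - 1 = -8 - 1 = -9$)
$n = 987$ ($n = 47 \left(30 - 9\right) = 47 \cdot 21 = 987$)
$n + o{\left(K{\left(-14 \right)} \right)} = 987 - -28 = 987 + 28 = 1015$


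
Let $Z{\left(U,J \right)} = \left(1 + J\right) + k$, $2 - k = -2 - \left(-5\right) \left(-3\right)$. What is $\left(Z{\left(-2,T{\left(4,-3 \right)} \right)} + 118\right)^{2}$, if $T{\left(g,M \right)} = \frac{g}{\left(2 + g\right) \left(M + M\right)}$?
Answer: $\frac{1540081}{81} \approx 19013.0$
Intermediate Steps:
$T{\left(g,M \right)} = \frac{g}{2 M \left(2 + g\right)}$ ($T{\left(g,M \right)} = \frac{g}{\left(2 + g\right) 2 M} = \frac{g}{2 M \left(2 + g\right)}$)
$k = 19$ ($k = 2 - \left(-2 - \left(-5\right) \left(-3\right)\right) = 2 - \left(-2 - 15\right) = 2 - -17 = 2 + 17 = 19$)
$Z{\left(U,J \right)} = 20 + J$ ($Z{\left(U,J \right)} = \left(1 + J\right) + 19 = 20 + J$)
$\left(Z{\left(-2,T{\left(4,-3 \right)} \right)} + 118\right)^{2} = \left(\left(20 + \frac{1}{2} \cdot 4 \frac{1}{-3} \frac{1}{2 + 4}\right) + 118\right)^{2} = \left(\left(20 + \frac{1}{2} \cdot 4 \left(- \frac{1}{3}\right) \frac{1}{6}\right) + 118\right)^{2} = \left(\left(20 - \frac{1}{9}\right) + 118\right)^{2} = \left(\frac{179}{9} + 118\right)^{2} = \left(\frac{1241}{9}\right)^{2} = \frac{1540081}{81}$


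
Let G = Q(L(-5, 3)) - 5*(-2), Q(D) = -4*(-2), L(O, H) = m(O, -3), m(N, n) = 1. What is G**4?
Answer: 104976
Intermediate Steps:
L(O, H) = 1
Q(D) = 8
G = 18 (G = 8 - 5*(-2) = 8 + 10 = 18)
G**4 = 18**4 = 104976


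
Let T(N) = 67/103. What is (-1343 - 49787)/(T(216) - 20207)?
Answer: 2633195/1040627 ≈ 2.5304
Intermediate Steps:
T(N) = 67/103 (T(N) = 67*(1/103) = 67/103)
(-1343 - 49787)/(T(216) - 20207) = (-1343 - 49787)/(67/103 - 20207) = -51130/(-2081254/103) = -51130*(-103/2081254) = 2633195/1040627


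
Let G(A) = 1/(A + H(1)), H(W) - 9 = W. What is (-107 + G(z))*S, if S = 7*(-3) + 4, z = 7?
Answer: 1818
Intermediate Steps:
H(W) = 9 + W
G(A) = 1/(10 + A) (G(A) = 1/(A + (9 + 1)) = 1/(A + 10) = 1/(10 + A))
S = -17 (S = -21 + 4 = -17)
(-107 + G(z))*S = (-107 + 1/(10 + 7))*(-17) = (-107 + 1/17)*(-17) = -1818/17*(-17) = 1818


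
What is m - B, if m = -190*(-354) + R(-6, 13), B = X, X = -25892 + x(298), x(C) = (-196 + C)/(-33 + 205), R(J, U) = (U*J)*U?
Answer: 7923817/86 ≈ 92137.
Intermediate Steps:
R(J, U) = J*U² (R(J, U) = (J*U)*U = J*U²)
x(C) = -49/43 + C/172 (x(C) = (-196 + C)/172 = (-196 + C)*(1/172) = -49/43 + C/172)
X = -2226661/86 (X = -25892 + (-49/43 + (1/172)*298) = -25892 + (-49/43 + 149/86) = -25892 + 51/86 = -2226661/86 ≈ -25891.)
B = -2226661/86 ≈ -25891.
m = 66246 (m = -190*(-354) - 6*13² = 67260 - 6*169 = 67260 - 1014 = 66246)
m - B = 66246 - 1*(-2226661/86) = 66246 + 2226661/86 = 7923817/86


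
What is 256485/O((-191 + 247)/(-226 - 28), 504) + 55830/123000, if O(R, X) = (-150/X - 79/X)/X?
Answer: -267120303989831/938900 ≈ -2.8450e+8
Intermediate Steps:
O(R, X) = -229/X² (O(R, X) = (-229/X)/X = -229/X²)
256485/O((-191 + 247)/(-226 - 28), 504) + 55830/123000 = 256485/((-229/504²)) + 55830/123000 = 256485/((-229*1/254016)) + 55830*(1/123000) = 256485/(-229/254016) + 1861/4100 = 256485*(-254016/229) + 1861/4100 = -65151293760/229 + 1861/4100 = -267120303989831/938900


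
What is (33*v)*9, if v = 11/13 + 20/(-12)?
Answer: -3168/13 ≈ -243.69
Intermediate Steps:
v = -32/39 (v = 11*(1/13) + 20*(-1/12) = 11/13 - 5/3 = -32/39 ≈ -0.82051)
(33*v)*9 = (33*(-32/39))*9 = -352/13*9 = -3168/13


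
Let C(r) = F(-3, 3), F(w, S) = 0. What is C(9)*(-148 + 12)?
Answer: 0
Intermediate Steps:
C(r) = 0
C(9)*(-148 + 12) = 0*(-148 + 12) = 0*(-136) = 0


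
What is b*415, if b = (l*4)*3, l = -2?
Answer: -9960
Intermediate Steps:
b = -24 (b = -2*4*3 = -8*3 = -24)
b*415 = -24*415 = -9960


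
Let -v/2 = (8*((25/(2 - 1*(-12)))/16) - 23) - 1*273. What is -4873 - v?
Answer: -76485/14 ≈ -5463.2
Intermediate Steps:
v = 8263/14 (v = -2*((8*((25/(2 - 1*(-12)))/16) - 23) - 1*273) = -2*((8*((25/(2 + 12))*(1/16)) - 23) - 273) = -2*((8*((25/14)*(1/16)) - 23) - 273) = -2*((8*(25/224) - 23) - 273) = -2*((25/28 - 23) - 273) = -2*(-619/28 - 273) = -2*(-8263/28) = 8263/14 ≈ 590.21)
-4873 - v = -4873 - 1*8263/14 = -4873 - 8263/14 = -76485/14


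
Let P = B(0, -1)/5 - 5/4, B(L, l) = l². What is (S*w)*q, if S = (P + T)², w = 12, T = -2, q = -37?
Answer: -413031/100 ≈ -4130.3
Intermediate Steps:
P = -21/20 (P = (-1)²/5 - 5/4 = 1*(⅕) - 5*¼ = ⅕ - 5/4 = -21/20 ≈ -1.0500)
S = 3721/400 (S = (-21/20 - 2)² = (-61/20)² = 3721/400 ≈ 9.3025)
(S*w)*q = ((3721/400)*12)*(-37) = (11163/100)*(-37) = -413031/100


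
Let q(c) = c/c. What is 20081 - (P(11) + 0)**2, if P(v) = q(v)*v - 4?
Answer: 20032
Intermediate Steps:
q(c) = 1
P(v) = -4 + v (P(v) = 1*v - 4 = v - 4 = -4 + v)
20081 - (P(11) + 0)**2 = 20081 - ((-4 + 11) + 0)**2 = 20081 - (7 + 0)**2 = 20081 - 1*7**2 = 20081 - 1*49 = 20081 - 49 = 20032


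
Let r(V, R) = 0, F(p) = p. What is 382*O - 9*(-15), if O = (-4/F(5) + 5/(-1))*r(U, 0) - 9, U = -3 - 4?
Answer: -3303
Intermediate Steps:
U = -7
O = -9 (O = (-4/5 + 5/(-1))*0 - 9 = (-4*1/5 + 5*(-1))*0 - 9 = (-4/5 - 5)*0 - 9 = -29/5*0 - 9 = 0 - 9 = -9)
382*O - 9*(-15) = 382*(-9) - 9*(-15) = -3438 + 135 = -3303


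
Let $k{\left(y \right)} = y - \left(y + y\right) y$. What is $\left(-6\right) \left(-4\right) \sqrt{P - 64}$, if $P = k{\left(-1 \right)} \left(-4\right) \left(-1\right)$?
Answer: $48 i \sqrt{19} \approx 209.23 i$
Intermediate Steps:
$k{\left(y \right)} = y - 2 y^{2}$ ($k{\left(y \right)} = y - 2 y y = y - 2 y^{2}$)
$P = -12$ ($P = - (1 - -2) \left(-4\right) \left(-1\right) = - (1 + 2) \left(-4\right) \left(-1\right) = \left(-1\right) 3 \left(-4\right) \left(-1\right) = \left(-3\right) \left(-4\right) \left(-1\right) = 12 \left(-1\right) = -12$)
$\left(-6\right) \left(-4\right) \sqrt{P - 64} = \left(-6\right) \left(-4\right) \sqrt{-12 - 64} = 24 \sqrt{-76} = 24 \cdot 2 i \sqrt{19} = 48 i \sqrt{19}$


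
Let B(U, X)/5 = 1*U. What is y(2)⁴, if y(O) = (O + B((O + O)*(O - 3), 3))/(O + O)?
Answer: 6561/16 ≈ 410.06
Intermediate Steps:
B(U, X) = 5*U (B(U, X) = 5*(1*U) = 5*U)
y(O) = (O + 10*O*(-3 + O))/(2*O) (y(O) = (O + 5*((O + O)*(O - 3)))/(O + O) = (O + 5*((2*O)*(-3 + O)))/((2*O)) = (O + 5*(2*O*(-3 + O)))*(1/(2*O)) = (O + 10*O*(-3 + O))*(1/(2*O)) = (O + 10*O*(-3 + O))/(2*O))
y(2)⁴ = (-29/2 + 5*2)⁴ = (-29/2 + 10)⁴ = (-9/2)⁴ = 6561/16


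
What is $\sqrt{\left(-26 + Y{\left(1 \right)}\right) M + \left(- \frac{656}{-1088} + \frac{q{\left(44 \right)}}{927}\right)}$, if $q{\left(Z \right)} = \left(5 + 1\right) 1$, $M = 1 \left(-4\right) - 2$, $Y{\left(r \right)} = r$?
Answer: $\frac{\sqrt{16623670065}}{10506} \approx 12.272$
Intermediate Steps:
$M = -6$ ($M = -4 - 2 = -6$)
$q{\left(Z \right)} = 6$ ($q{\left(Z \right)} = 6 \cdot 1 = 6$)
$\sqrt{\left(-26 + Y{\left(1 \right)}\right) M + \left(- \frac{656}{-1088} + \frac{q{\left(44 \right)}}{927}\right)} = \sqrt{\left(-26 + 1\right) \left(-6\right) + \left(- \frac{656}{-1088} + \frac{6}{927}\right)} = \sqrt{\left(-25\right) \left(-6\right) + \left(\left(-656\right) \left(- \frac{1}{1088}\right) + 6 \cdot \frac{1}{927}\right)} = \sqrt{150 + \left(\frac{41}{68} + \frac{2}{309}\right)} = \sqrt{150 + \frac{12805}{21012}} = \sqrt{\frac{3164605}{21012}} = \frac{\sqrt{16623670065}}{10506}$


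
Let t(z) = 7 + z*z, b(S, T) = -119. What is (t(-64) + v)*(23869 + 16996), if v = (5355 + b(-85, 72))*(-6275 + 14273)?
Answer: 1711492850815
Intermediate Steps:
t(z) = 7 + z²
v = 41877528 (v = (5355 - 119)*(-6275 + 14273) = 5236*7998 = 41877528)
(t(-64) + v)*(23869 + 16996) = ((7 + (-64)²) + 41877528)*(23869 + 16996) = ((7 + 4096) + 41877528)*40865 = (4103 + 41877528)*40865 = 41881631*40865 = 1711492850815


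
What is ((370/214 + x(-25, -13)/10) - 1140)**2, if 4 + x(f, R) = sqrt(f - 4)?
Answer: 1484444618863/1144900 - 609189*I*sqrt(29)/2675 ≈ 1.2966e+6 - 1226.4*I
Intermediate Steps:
x(f, R) = -4 + sqrt(-4 + f) (x(f, R) = -4 + sqrt(f - 4) = -4 + sqrt(-4 + f))
((370/214 + x(-25, -13)/10) - 1140)**2 = ((370/214 + (-4 + sqrt(-4 - 25))/10) - 1140)**2 = ((370*(1/214) + (-4 + sqrt(-29))*(1/10)) - 1140)**2 = ((185/107 + (-4 + I*sqrt(29))*(1/10)) - 1140)**2 = ((185/107 + (-2/5 + I*sqrt(29)/10)) - 1140)**2 = ((711/535 + I*sqrt(29)/10) - 1140)**2 = (-609189/535 + I*sqrt(29)/10)**2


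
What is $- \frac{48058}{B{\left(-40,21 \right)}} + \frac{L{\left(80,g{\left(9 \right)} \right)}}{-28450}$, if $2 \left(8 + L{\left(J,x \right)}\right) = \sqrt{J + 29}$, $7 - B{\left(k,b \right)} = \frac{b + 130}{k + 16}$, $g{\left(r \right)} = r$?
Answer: $- \frac{16406999924}{4537775} - \frac{\sqrt{109}}{56900} \approx -3615.6$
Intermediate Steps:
$B{\left(k,b \right)} = 7 - \frac{130 + b}{16 + k}$ ($B{\left(k,b \right)} = 7 - \frac{b + 130}{k + 16} = 7 - \frac{130 + b}{16 + k}$)
$L{\left(J,x \right)} = -8 + \frac{\sqrt{29 + J}}{2}$ ($L{\left(J,x \right)} = -8 + \frac{\sqrt{J + 29}}{2} = -8 + \frac{\sqrt{29 + J}}{2}$)
$- \frac{48058}{B{\left(-40,21 \right)}} + \frac{L{\left(80,g{\left(9 \right)} \right)}}{-28450} = - \frac{48058}{\frac{1}{16 - 40} \left(-18 - 21 + 7 \left(-40\right)\right)} + \frac{-8 + \frac{\sqrt{29 + 80}}{2}}{-28450} = - \frac{48058}{\frac{1}{-24} \left(-18 - 21 - 280\right)} + \left(-8 + \frac{\sqrt{109}}{2}\right) \left(- \frac{1}{28450}\right) = - \frac{48058}{\left(- \frac{1}{24}\right) \left(-319\right)} + \left(\frac{4}{14225} - \frac{\sqrt{109}}{56900}\right) = - \frac{48058}{\frac{319}{24}} + \left(\frac{4}{14225} - \frac{\sqrt{109}}{56900}\right) = \left(-48058\right) \frac{24}{319} + \left(\frac{4}{14225} - \frac{\sqrt{109}}{56900}\right) = - \frac{1153392}{319} + \left(\frac{4}{14225} - \frac{\sqrt{109}}{56900}\right) = - \frac{16406999924}{4537775} - \frac{\sqrt{109}}{56900}$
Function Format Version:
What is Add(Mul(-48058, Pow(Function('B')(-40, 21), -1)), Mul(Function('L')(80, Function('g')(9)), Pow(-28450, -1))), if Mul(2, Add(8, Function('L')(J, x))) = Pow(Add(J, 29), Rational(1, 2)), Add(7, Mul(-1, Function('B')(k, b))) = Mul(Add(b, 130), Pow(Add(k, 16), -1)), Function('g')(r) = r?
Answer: Add(Rational(-16406999924, 4537775), Mul(Rational(-1, 56900), Pow(109, Rational(1, 2)))) ≈ -3615.6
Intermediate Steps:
Function('B')(k, b) = Add(7, Mul(-1, Pow(Add(16, k), -1), Add(130, b))) (Function('B')(k, b) = Add(7, Mul(-1, Mul(Add(b, 130), Pow(Add(k, 16), -1)))) = Add(7, Mul(-1, Mul(Add(130, b), Pow(Add(16, k), -1)))) = Add(7, Mul(-1, Mul(Pow(Add(16, k), -1), Add(130, b)))) = Add(7, Mul(-1, Pow(Add(16, k), -1), Add(130, b))))
Function('L')(J, x) = Add(-8, Mul(Rational(1, 2), Pow(Add(29, J), Rational(1, 2)))) (Function('L')(J, x) = Add(-8, Mul(Rational(1, 2), Pow(Add(J, 29), Rational(1, 2)))) = Add(-8, Mul(Rational(1, 2), Pow(Add(29, J), Rational(1, 2)))))
Add(Mul(-48058, Pow(Function('B')(-40, 21), -1)), Mul(Function('L')(80, Function('g')(9)), Pow(-28450, -1))) = Add(Mul(-48058, Pow(Mul(Pow(Add(16, -40), -1), Add(-18, Mul(-1, 21), Mul(7, -40))), -1)), Mul(Add(-8, Mul(Rational(1, 2), Pow(Add(29, 80), Rational(1, 2)))), Pow(-28450, -1))) = Add(Mul(-48058, Pow(Mul(Pow(-24, -1), Add(-18, -21, -280)), -1)), Mul(Add(-8, Mul(Rational(1, 2), Pow(109, Rational(1, 2)))), Rational(-1, 28450))) = Add(Mul(-48058, Pow(Mul(Rational(-1, 24), -319), -1)), Add(Rational(4, 14225), Mul(Rational(-1, 56900), Pow(109, Rational(1, 2))))) = Add(Mul(-48058, Pow(Rational(319, 24), -1)), Add(Rational(4, 14225), Mul(Rational(-1, 56900), Pow(109, Rational(1, 2))))) = Add(Mul(-48058, Rational(24, 319)), Add(Rational(4, 14225), Mul(Rational(-1, 56900), Pow(109, Rational(1, 2))))) = Add(Rational(-1153392, 319), Add(Rational(4, 14225), Mul(Rational(-1, 56900), Pow(109, Rational(1, 2))))) = Add(Rational(-16406999924, 4537775), Mul(Rational(-1, 56900), Pow(109, Rational(1, 2))))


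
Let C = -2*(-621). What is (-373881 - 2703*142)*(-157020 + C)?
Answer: 118034081046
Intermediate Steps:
C = 1242
(-373881 - 2703*142)*(-157020 + C) = (-373881 - 2703*142)*(-157020 + 1242) = (-373881 - 383826)*(-155778) = -757707*(-155778) = 118034081046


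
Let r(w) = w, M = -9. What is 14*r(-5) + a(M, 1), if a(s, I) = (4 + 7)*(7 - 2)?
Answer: -15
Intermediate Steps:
a(s, I) = 55 (a(s, I) = 11*5 = 55)
14*r(-5) + a(M, 1) = 14*(-5) + 55 = -70 + 55 = -15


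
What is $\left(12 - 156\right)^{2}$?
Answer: $20736$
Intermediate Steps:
$\left(12 - 156\right)^{2} = \left(-144\right)^{2} = 20736$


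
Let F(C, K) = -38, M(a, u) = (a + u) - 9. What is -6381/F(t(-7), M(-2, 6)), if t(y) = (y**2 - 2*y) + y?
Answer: 6381/38 ≈ 167.92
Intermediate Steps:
t(y) = y**2 - y
M(a, u) = -9 + a + u
-6381/F(t(-7), M(-2, 6)) = -6381/(-38) = -6381*(-1/38) = 6381/38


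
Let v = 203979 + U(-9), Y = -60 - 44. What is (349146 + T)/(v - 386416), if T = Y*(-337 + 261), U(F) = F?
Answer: -178525/91223 ≈ -1.9570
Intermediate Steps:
Y = -104
v = 203970 (v = 203979 - 9 = 203970)
T = 7904 (T = -104*(-337 + 261) = -104*(-76) = 7904)
(349146 + T)/(v - 386416) = (349146 + 7904)/(203970 - 386416) = 357050/(-182446) = 357050*(-1/182446) = -178525/91223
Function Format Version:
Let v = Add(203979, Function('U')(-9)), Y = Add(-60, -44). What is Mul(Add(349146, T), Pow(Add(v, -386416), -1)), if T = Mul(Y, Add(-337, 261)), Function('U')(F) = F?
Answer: Rational(-178525, 91223) ≈ -1.9570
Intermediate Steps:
Y = -104
v = 203970 (v = Add(203979, -9) = 203970)
T = 7904 (T = Mul(-104, Add(-337, 261)) = Mul(-104, -76) = 7904)
Mul(Add(349146, T), Pow(Add(v, -386416), -1)) = Mul(Add(349146, 7904), Pow(Add(203970, -386416), -1)) = Mul(357050, Pow(-182446, -1)) = Mul(357050, Rational(-1, 182446)) = Rational(-178525, 91223)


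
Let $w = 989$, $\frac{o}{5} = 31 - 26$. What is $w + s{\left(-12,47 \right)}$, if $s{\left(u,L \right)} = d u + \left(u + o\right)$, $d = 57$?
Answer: $318$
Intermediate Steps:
$o = 25$ ($o = 5 \left(31 - 26\right) = 5 \cdot 5 = 25$)
$s{\left(u,L \right)} = 25 + 58 u$ ($s{\left(u,L \right)} = 57 u + \left(u + 25\right) = 57 u + \left(25 + u\right) = 25 + 58 u$)
$w + s{\left(-12,47 \right)} = 989 + \left(25 + 58 \left(-12\right)\right) = 989 + \left(25 - 696\right) = 989 - 671 = 318$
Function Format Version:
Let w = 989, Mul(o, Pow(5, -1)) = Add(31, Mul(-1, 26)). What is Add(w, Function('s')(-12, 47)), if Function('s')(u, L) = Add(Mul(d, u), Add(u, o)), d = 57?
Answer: 318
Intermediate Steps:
o = 25 (o = Mul(5, Add(31, Mul(-1, 26))) = Mul(5, Add(31, -26)) = Mul(5, 5) = 25)
Function('s')(u, L) = Add(25, Mul(58, u)) (Function('s')(u, L) = Add(Mul(57, u), Add(u, 25)) = Add(Mul(57, u), Add(25, u)) = Add(25, Mul(58, u)))
Add(w, Function('s')(-12, 47)) = Add(989, Add(25, Mul(58, -12))) = Add(989, Add(25, -696)) = Add(989, -671) = 318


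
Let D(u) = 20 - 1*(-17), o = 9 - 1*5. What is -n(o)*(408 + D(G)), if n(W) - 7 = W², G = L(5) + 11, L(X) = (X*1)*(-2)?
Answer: -10235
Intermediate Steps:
L(X) = -2*X (L(X) = X*(-2) = -2*X)
G = 1 (G = -2*5 + 11 = -10 + 11 = 1)
o = 4 (o = 9 - 5 = 4)
n(W) = 7 + W²
D(u) = 37 (D(u) = 20 + 17 = 37)
-n(o)*(408 + D(G)) = -(7 + 4²)*(408 + 37) = -(7 + 16)*445 = -23*445 = -1*10235 = -10235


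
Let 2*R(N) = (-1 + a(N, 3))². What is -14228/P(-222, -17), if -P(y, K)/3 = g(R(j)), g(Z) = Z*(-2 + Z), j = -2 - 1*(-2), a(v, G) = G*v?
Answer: -56912/9 ≈ -6323.6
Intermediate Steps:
j = 0 (j = -2 + 2 = 0)
R(N) = (-1 + 3*N)²/2
P(y, K) = 9/4 (P(y, K) = -3*(-1 + 3*0)²/2*(-2 + (-1 + 3*0)²/2) = -3*(-1 + 0)²/2*(-2 + (-1 + 0)²/2) = -3*(½)*(-1)²*(-2 + (½)*(-1)²) = -3*(½)*1*(-2 + (½)*1) = -3*(-2 + ½)/2 = -3*(-3)/(2*2) = -3*(-¾) = 9/4)
-14228/P(-222, -17) = -14228/9/4 = -14228*4/9 = -56912/9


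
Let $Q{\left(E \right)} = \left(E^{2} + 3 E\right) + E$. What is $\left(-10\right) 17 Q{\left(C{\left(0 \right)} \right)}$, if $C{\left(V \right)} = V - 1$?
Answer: $510$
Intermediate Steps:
$C{\left(V \right)} = -1 + V$
$Q{\left(E \right)} = E^{2} + 4 E$
$\left(-10\right) 17 Q{\left(C{\left(0 \right)} \right)} = \left(-10\right) 17 \left(-1 + 0\right) \left(4 + \left(-1 + 0\right)\right) = - 170 \left(- (4 - 1)\right) = - 170 \left(\left(-1\right) 3\right) = \left(-170\right) \left(-3\right) = 510$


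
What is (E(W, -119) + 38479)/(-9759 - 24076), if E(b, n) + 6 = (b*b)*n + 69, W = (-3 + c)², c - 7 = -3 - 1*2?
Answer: -38423/33835 ≈ -1.1356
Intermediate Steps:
c = 2 (c = 7 + (-3 - 1*2) = 7 + (-3 - 2) = 7 - 5 = 2)
W = 1 (W = (-3 + 2)² = (-1)² = 1)
E(b, n) = 63 + n*b² (E(b, n) = -6 + ((b*b)*n + 69) = -6 + (b²*n + 69) = -6 + (n*b² + 69) = -6 + (69 + n*b²) = 63 + n*b²)
(E(W, -119) + 38479)/(-9759 - 24076) = ((63 - 119*1²) + 38479)/(-9759 - 24076) = ((63 - 119*1) + 38479)/(-33835) = ((63 - 119) + 38479)*(-1/33835) = (-56 + 38479)*(-1/33835) = 38423*(-1/33835) = -38423/33835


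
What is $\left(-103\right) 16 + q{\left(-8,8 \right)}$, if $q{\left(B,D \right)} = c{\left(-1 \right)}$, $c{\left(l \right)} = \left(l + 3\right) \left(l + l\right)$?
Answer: $-1652$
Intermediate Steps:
$c{\left(l \right)} = 2 l \left(3 + l\right)$ ($c{\left(l \right)} = \left(3 + l\right) 2 l = 2 l \left(3 + l\right)$)
$q{\left(B,D \right)} = -4$ ($q{\left(B,D \right)} = 2 \left(-1\right) \left(3 - 1\right) = 2 \left(-1\right) 2 = -4$)
$\left(-103\right) 16 + q{\left(-8,8 \right)} = \left(-103\right) 16 - 4 = -1648 - 4 = -1652$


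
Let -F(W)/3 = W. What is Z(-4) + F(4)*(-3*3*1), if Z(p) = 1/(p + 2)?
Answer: 215/2 ≈ 107.50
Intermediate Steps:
Z(p) = 1/(2 + p)
F(W) = -3*W
Z(-4) + F(4)*(-3*3*1) = 1/(2 - 4) + (-3*4)*(-3*3*1) = 1/(-2) - (-108) = -½ - 12*(-9) = -½ + 108 = 215/2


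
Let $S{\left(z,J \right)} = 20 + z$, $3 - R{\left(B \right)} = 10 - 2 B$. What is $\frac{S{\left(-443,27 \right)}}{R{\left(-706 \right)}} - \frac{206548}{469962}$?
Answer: $- \frac{15716281}{111146013} \approx -0.1414$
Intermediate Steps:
$R{\left(B \right)} = -7 + 2 B$ ($R{\left(B \right)} = 3 - \left(10 - 2 B\right) = 3 + \left(-10 + 2 B\right) = -7 + 2 B$)
$\frac{S{\left(-443,27 \right)}}{R{\left(-706 \right)}} - \frac{206548}{469962} = \frac{20 - 443}{-7 + 2 \left(-706\right)} - \frac{206548}{469962} = - \frac{423}{-7 - 1412} - \frac{103274}{234981} = - \frac{423}{-1419} - \frac{103274}{234981} = \left(-423\right) \left(- \frac{1}{1419}\right) - \frac{103274}{234981} = \frac{141}{473} - \frac{103274}{234981} = - \frac{15716281}{111146013}$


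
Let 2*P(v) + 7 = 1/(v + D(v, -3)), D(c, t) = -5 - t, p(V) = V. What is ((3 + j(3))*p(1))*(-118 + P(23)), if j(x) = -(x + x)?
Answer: 2551/7 ≈ 364.43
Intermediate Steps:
P(v) = -7/2 + 1/(2*(-2 + v)) (P(v) = -7/2 + 1/(2*(v + (-5 - 1*(-3)))) = -7/2 + 1/(2*(v + (-5 + 3))) = -7/2 + 1/(2*(v - 2)) = -7/2 + 1/(2*(-2 + v)))
j(x) = -2*x
((3 + j(3))*p(1))*(-118 + P(23)) = ((3 - 2*3)*1)*(-118 + (15 - 7*23)/(2*(-2 + 23))) = ((3 - 6)*1)*(-118 + (1/2)*(15 - 161)/21) = (-3*1)*(-118 + (1/2)*(1/21)*(-146)) = -3*(-118 - 73/21) = -3*(-2551/21) = 2551/7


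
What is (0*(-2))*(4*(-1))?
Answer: 0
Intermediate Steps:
(0*(-2))*(4*(-1)) = 0*(-4) = 0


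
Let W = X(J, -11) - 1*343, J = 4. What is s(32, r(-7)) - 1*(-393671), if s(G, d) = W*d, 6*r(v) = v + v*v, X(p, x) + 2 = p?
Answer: 391284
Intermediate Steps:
X(p, x) = -2 + p
r(v) = v/6 + v²/6 (r(v) = (v + v*v)/6 = (v + v²)/6 = v/6 + v²/6)
W = -341 (W = (-2 + 4) - 1*343 = 2 - 343 = -341)
s(G, d) = -341*d
s(32, r(-7)) - 1*(-393671) = -341*(-7)*(1 - 7)/6 - 1*(-393671) = -341*(-7)*(-6)/6 + 393671 = -341*7 + 393671 = -2387 + 393671 = 391284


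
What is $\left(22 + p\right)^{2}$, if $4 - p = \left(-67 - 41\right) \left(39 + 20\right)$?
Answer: $40934404$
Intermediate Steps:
$p = 6376$ ($p = 4 - \left(-67 - 41\right) \left(39 + 20\right) = 4 - \left(-108\right) 59 = 4 - -6372 = 4 + 6372 = 6376$)
$\left(22 + p\right)^{2} = \left(22 + 6376\right)^{2} = 6398^{2} = 40934404$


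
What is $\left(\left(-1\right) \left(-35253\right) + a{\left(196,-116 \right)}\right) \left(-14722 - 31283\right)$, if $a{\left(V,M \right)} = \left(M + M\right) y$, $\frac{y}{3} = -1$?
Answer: $-1653833745$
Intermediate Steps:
$y = -3$ ($y = 3 \left(-1\right) = -3$)
$a{\left(V,M \right)} = - 6 M$ ($a{\left(V,M \right)} = \left(M + M\right) \left(-3\right) = 2 M \left(-3\right) = - 6 M$)
$\left(\left(-1\right) \left(-35253\right) + a{\left(196,-116 \right)}\right) \left(-14722 - 31283\right) = \left(\left(-1\right) \left(-35253\right) - -696\right) \left(-14722 - 31283\right) = \left(35253 + 696\right) \left(-46005\right) = 35949 \left(-46005\right) = -1653833745$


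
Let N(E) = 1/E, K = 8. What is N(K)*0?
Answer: 0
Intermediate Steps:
N(K)*0 = 0/8 = (⅛)*0 = 0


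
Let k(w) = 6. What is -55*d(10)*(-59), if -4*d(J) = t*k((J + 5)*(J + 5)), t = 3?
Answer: -29205/2 ≈ -14603.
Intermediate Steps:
d(J) = -9/2 (d(J) = -3*6/4 = -¼*18 = -9/2)
-55*d(10)*(-59) = -55*(-9/2)*(-59) = (495/2)*(-59) = -29205/2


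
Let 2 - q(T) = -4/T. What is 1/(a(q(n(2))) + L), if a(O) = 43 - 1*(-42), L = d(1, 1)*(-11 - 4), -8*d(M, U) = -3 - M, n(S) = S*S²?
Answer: 2/155 ≈ 0.012903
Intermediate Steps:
n(S) = S³
q(T) = 2 + 4/T (q(T) = 2 - (-4)/T = 2 + 4/T)
d(M, U) = 3/8 + M/8 (d(M, U) = -(-3 - M)/8 = 3/8 + M/8)
L = -15/2 (L = (3/8 + (⅛)*1)*(-11 - 4) = (3/8 + ⅛)*(-15) = (½)*(-15) = -15/2 ≈ -7.5000)
a(O) = 85 (a(O) = 43 + 42 = 85)
1/(a(q(n(2))) + L) = 1/(85 - 15/2) = 1/(155/2) = 2/155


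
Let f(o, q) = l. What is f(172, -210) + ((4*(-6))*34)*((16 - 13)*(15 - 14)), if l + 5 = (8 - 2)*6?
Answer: -2417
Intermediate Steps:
l = 31 (l = -5 + (8 - 2)*6 = -5 + 6*6 = -5 + 36 = 31)
f(o, q) = 31
f(172, -210) + ((4*(-6))*34)*((16 - 13)*(15 - 14)) = 31 + ((4*(-6))*34)*((16 - 13)*(15 - 14)) = 31 + (-24*34)*(3*1) = 31 - 816*3 = 31 - 2448 = -2417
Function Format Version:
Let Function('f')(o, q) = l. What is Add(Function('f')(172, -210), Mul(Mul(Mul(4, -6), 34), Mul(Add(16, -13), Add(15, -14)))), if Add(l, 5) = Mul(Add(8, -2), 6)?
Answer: -2417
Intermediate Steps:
l = 31 (l = Add(-5, Mul(Add(8, -2), 6)) = Add(-5, Mul(6, 6)) = Add(-5, 36) = 31)
Function('f')(o, q) = 31
Add(Function('f')(172, -210), Mul(Mul(Mul(4, -6), 34), Mul(Add(16, -13), Add(15, -14)))) = Add(31, Mul(Mul(Mul(4, -6), 34), Mul(Add(16, -13), Add(15, -14)))) = Add(31, Mul(Mul(-24, 34), Mul(3, 1))) = Add(31, Mul(-816, 3)) = Add(31, -2448) = -2417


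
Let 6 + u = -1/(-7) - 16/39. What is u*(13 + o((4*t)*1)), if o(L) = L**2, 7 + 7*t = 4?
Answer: -1336291/13377 ≈ -99.895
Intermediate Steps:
t = -3/7 (t = -1 + (1/7)*4 = -1 + 4/7 = -3/7 ≈ -0.42857)
u = -1711/273 (u = -6 + (-1/(-7) - 16/39) = -6 + (-1*(-1/7) - 16*1/39) = -6 + (1/7 - 16/39) = -6 - 73/273 = -1711/273 ≈ -6.2674)
u*(13 + o((4*t)*1)) = -1711*(13 + ((4*(-3/7))*1)**2)/273 = -1711*(13 + (-12/7*1)**2)/273 = -1711*(13 + (-12/7)**2)/273 = -1711*(13 + 144/49)/273 = -1711/273*781/49 = -1336291/13377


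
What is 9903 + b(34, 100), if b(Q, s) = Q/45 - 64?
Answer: 442789/45 ≈ 9839.8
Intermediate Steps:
b(Q, s) = -64 + Q/45 (b(Q, s) = Q*(1/45) - 64 = Q/45 - 64 = -64 + Q/45)
9903 + b(34, 100) = 9903 + (-64 + (1/45)*34) = 9903 + (-64 + 34/45) = 9903 - 2846/45 = 442789/45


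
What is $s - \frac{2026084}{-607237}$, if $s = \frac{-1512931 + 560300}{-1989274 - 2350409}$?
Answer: $\frac{9371035081919}{2635216085871} \approx 3.5561$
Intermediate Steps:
$s = \frac{952631}{4339683}$ ($s = - \frac{952631}{-4339683} = \left(-952631\right) \left(- \frac{1}{4339683}\right) = \frac{952631}{4339683} \approx 0.21952$)
$s - \frac{2026084}{-607237} = \frac{952631}{4339683} - \frac{2026084}{-607237} = \frac{952631}{4339683} - 2026084 \left(- \frac{1}{607237}\right) = \frac{952631}{4339683} - - \frac{2026084}{607237} = \frac{952631}{4339683} + \frac{2026084}{607237} = \frac{9371035081919}{2635216085871}$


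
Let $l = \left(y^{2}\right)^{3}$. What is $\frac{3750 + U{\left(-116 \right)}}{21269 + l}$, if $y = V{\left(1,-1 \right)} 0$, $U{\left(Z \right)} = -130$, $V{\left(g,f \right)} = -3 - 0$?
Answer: $\frac{3620}{21269} \approx 0.1702$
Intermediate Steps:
$V{\left(g,f \right)} = -3$ ($V{\left(g,f \right)} = -3 + 0 = -3$)
$y = 0$ ($y = \left(-3\right) 0 = 0$)
$l = 0$ ($l = \left(0^{2}\right)^{3} = 0^{3} = 0$)
$\frac{3750 + U{\left(-116 \right)}}{21269 + l} = \frac{3750 - 130}{21269 + 0} = \frac{3620}{21269}$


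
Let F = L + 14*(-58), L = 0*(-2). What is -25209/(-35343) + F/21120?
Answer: 424003/628320 ≈ 0.67482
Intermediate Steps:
L = 0
F = -812 (F = 0 + 14*(-58) = 0 - 812 = -812)
-25209/(-35343) + F/21120 = -25209/(-35343) - 812/21120 = -25209*(-1/35343) - 812*1/21120 = 2801/3927 - 203/5280 = 424003/628320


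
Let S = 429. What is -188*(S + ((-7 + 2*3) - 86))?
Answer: -64296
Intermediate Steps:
-188*(S + ((-7 + 2*3) - 86)) = -188*(429 + ((-7 + 2*3) - 86)) = -188*(429 + ((-7 + 6) - 86)) = -188*(429 + (-1 - 86)) = -188*(429 - 87) = -188*342 = -64296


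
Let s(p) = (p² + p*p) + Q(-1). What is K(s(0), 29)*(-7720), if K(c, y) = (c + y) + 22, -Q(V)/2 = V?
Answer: -409160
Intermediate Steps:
Q(V) = -2*V
s(p) = 2 + 2*p² (s(p) = (p² + p*p) - 2*(-1) = (p² + p²) + 2 = 2*p² + 2 = 2 + 2*p²)
K(c, y) = 22 + c + y
K(s(0), 29)*(-7720) = (22 + (2 + 2*0²) + 29)*(-7720) = (22 + (2 + 2*0) + 29)*(-7720) = (22 + (2 + 0) + 29)*(-7720) = (22 + 2 + 29)*(-7720) = 53*(-7720) = -409160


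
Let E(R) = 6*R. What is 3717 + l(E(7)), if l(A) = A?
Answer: 3759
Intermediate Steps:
3717 + l(E(7)) = 3717 + 6*7 = 3717 + 42 = 3759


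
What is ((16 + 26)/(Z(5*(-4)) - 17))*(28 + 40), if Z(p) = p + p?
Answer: -952/19 ≈ -50.105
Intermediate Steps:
Z(p) = 2*p
((16 + 26)/(Z(5*(-4)) - 17))*(28 + 40) = ((16 + 26)/(2*(5*(-4)) - 17))*(28 + 40) = (42/(2*(-20) - 17))*68 = (42/(-40 - 17))*68 = (42/(-57))*68 = (42*(-1/57))*68 = -14/19*68 = -952/19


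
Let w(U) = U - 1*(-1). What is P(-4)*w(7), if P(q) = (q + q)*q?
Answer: 256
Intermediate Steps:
w(U) = 1 + U (w(U) = U + 1 = 1 + U)
P(q) = 2*q**2 (P(q) = (2*q)*q = 2*q**2)
P(-4)*w(7) = (2*(-4)**2)*(1 + 7) = (2*16)*8 = 32*8 = 256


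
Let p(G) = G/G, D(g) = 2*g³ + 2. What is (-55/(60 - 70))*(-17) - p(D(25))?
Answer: -189/2 ≈ -94.500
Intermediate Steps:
D(g) = 2 + 2*g³
p(G) = 1
(-55/(60 - 70))*(-17) - p(D(25)) = (-55/(60 - 70))*(-17) - 1*1 = (-55/(-10))*(-17) - 1 = -⅒*(-55)*(-17) - 1 = (11/2)*(-17) - 1 = -187/2 - 1 = -189/2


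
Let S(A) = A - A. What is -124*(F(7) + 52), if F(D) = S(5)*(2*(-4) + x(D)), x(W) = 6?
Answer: -6448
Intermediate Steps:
S(A) = 0
F(D) = 0 (F(D) = 0*(2*(-4) + 6) = 0*(-8 + 6) = 0*(-2) = 0)
-124*(F(7) + 52) = -124*(0 + 52) = -124*52 = -6448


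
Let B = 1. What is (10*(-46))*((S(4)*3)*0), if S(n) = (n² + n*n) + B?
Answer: 0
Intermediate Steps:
S(n) = 1 + 2*n² (S(n) = (n² + n*n) + 1 = (n² + n²) + 1 = 2*n² + 1 = 1 + 2*n²)
(10*(-46))*((S(4)*3)*0) = (10*(-46))*(((1 + 2*4²)*3)*0) = -460*(1 + 2*16)*3*0 = -460*(1 + 32)*3*0 = -460*33*3*0 = -45540*0 = -460*0 = 0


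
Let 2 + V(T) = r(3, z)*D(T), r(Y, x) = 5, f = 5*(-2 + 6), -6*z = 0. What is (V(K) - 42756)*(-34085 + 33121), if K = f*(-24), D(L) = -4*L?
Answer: 31964312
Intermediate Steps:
z = 0 (z = -⅙*0 = 0)
f = 20 (f = 5*4 = 20)
K = -480 (K = 20*(-24) = -480)
V(T) = -2 - 20*T (V(T) = -2 + 5*(-4*T) = -2 - 20*T)
(V(K) - 42756)*(-34085 + 33121) = ((-2 - 20*(-480)) - 42756)*(-34085 + 33121) = ((-2 + 9600) - 42756)*(-964) = (9598 - 42756)*(-964) = -33158*(-964) = 31964312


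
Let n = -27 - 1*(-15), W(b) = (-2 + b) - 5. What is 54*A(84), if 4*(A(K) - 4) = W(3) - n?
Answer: 324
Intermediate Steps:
W(b) = -7 + b
n = -12 (n = -27 + 15 = -12)
A(K) = 6 (A(K) = 4 + ((-7 + 3) - 1*(-12))/4 = 4 + (-4 + 12)/4 = 4 + (1/4)*8 = 4 + 2 = 6)
54*A(84) = 54*6 = 324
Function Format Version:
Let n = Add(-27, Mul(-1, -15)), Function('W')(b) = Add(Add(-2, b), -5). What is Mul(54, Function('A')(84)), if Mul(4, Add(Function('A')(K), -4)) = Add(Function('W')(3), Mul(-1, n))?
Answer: 324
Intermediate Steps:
Function('W')(b) = Add(-7, b)
n = -12 (n = Add(-27, 15) = -12)
Function('A')(K) = 6 (Function('A')(K) = Add(4, Mul(Rational(1, 4), Add(Add(-7, 3), Mul(-1, -12)))) = Add(4, Mul(Rational(1, 4), Add(-4, 12))) = Add(4, Mul(Rational(1, 4), 8)) = Add(4, 2) = 6)
Mul(54, Function('A')(84)) = Mul(54, 6) = 324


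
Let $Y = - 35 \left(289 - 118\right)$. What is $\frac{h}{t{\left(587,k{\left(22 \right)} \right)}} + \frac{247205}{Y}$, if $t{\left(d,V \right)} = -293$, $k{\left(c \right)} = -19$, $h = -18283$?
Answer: $\frac{1056934}{50103} \approx 21.095$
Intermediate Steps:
$Y = -5985$ ($Y = \left(-35\right) 171 = -5985$)
$\frac{h}{t{\left(587,k{\left(22 \right)} \right)}} + \frac{247205}{Y} = - \frac{18283}{-293} + \frac{247205}{-5985} = \left(-18283\right) \left(- \frac{1}{293}\right) + 247205 \left(- \frac{1}{5985}\right) = \frac{18283}{293} - \frac{7063}{171} = \frac{1056934}{50103}$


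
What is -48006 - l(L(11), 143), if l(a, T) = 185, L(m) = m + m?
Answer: -48191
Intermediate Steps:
L(m) = 2*m
-48006 - l(L(11), 143) = -48006 - 1*185 = -48006 - 185 = -48191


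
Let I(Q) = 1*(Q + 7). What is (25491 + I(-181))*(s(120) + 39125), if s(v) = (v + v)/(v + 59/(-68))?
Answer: 8024677463565/8101 ≈ 9.9058e+8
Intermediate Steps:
s(v) = 2*v/(-59/68 + v) (s(v) = (2*v)/(v + 59*(-1/68)) = (2*v)/(v - 59/68) = (2*v)/(-59/68 + v) = 2*v/(-59/68 + v))
I(Q) = 7 + Q (I(Q) = 1*(7 + Q) = 7 + Q)
(25491 + I(-181))*(s(120) + 39125) = (25491 + (7 - 181))*(136*120/(-59 + 68*120) + 39125) = (25491 - 174)*(136*120/(-59 + 8160) + 39125) = 25317*(136*120/8101 + 39125) = 25317*(136*120*(1/8101) + 39125) = 25317*(16320/8101 + 39125) = 25317*(316967945/8101) = 8024677463565/8101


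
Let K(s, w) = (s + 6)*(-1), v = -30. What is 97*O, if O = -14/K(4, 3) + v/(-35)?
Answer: 7663/35 ≈ 218.94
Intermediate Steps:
K(s, w) = -6 - s (K(s, w) = (6 + s)*(-1) = -6 - s)
O = 79/35 (O = -14/(-6 - 1*4) - 30/(-35) = -14/(-6 - 4) - 30*(-1/35) = -14/(-10) + 6/7 = -14*(-⅒) + 6/7 = 7/5 + 6/7 = 79/35 ≈ 2.2571)
97*O = 97*(79/35) = 7663/35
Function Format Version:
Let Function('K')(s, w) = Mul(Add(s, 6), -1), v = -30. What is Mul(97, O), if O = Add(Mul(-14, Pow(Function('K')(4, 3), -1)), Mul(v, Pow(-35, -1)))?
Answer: Rational(7663, 35) ≈ 218.94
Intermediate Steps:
Function('K')(s, w) = Add(-6, Mul(-1, s)) (Function('K')(s, w) = Mul(Add(6, s), -1) = Add(-6, Mul(-1, s)))
O = Rational(79, 35) (O = Add(Mul(-14, Pow(Add(-6, Mul(-1, 4)), -1)), Mul(-30, Pow(-35, -1))) = Add(Mul(-14, Pow(Add(-6, -4), -1)), Mul(-30, Rational(-1, 35))) = Add(Mul(-14, Pow(-10, -1)), Rational(6, 7)) = Add(Mul(-14, Rational(-1, 10)), Rational(6, 7)) = Add(Rational(7, 5), Rational(6, 7)) = Rational(79, 35) ≈ 2.2571)
Mul(97, O) = Mul(97, Rational(79, 35)) = Rational(7663, 35)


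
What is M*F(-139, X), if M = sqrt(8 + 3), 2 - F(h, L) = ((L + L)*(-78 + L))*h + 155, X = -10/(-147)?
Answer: -35153857*sqrt(11)/21609 ≈ -5395.5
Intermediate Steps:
X = 10/147 (X = -10*(-1/147) = 10/147 ≈ 0.068027)
F(h, L) = -153 - 2*L*h*(-78 + L) (F(h, L) = 2 - (((L + L)*(-78 + L))*h + 155) = 2 - (((2*L)*(-78 + L))*h + 155) = 2 - ((2*L*(-78 + L))*h + 155) = 2 - (2*L*h*(-78 + L) + 155) = 2 - (155 + 2*L*h*(-78 + L)) = 2 + (-155 - 2*L*h*(-78 + L)) = -153 - 2*L*h*(-78 + L))
M = sqrt(11) ≈ 3.3166
M*F(-139, X) = sqrt(11)*(-153 - 2*(-139)*(10/147)**2 + 156*(10/147)*(-139)) = sqrt(11)*(-153 - 2*(-139)*100/21609 - 72280/49) = sqrt(11)*(-153 + 27800/21609 - 72280/49) = sqrt(11)*(-35153857/21609) = -35153857*sqrt(11)/21609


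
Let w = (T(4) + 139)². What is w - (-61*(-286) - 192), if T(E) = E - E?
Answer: 2067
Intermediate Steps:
T(E) = 0
w = 19321 (w = (0 + 139)² = 139² = 19321)
w - (-61*(-286) - 192) = 19321 - (-61*(-286) - 192) = 19321 - (17446 - 192) = 19321 - 1*17254 = 19321 - 17254 = 2067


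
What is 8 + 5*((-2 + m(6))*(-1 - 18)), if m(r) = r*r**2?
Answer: -20322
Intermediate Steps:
m(r) = r**3
8 + 5*((-2 + m(6))*(-1 - 18)) = 8 + 5*((-2 + 6**3)*(-1 - 18)) = 8 + 5*((-2 + 216)*(-19)) = 8 + 5*(214*(-19)) = 8 + 5*(-4066) = 8 - 20330 = -20322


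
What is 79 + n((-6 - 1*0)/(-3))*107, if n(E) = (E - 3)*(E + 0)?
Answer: -135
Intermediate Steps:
n(E) = E*(-3 + E) (n(E) = (-3 + E)*E = E*(-3 + E))
79 + n((-6 - 1*0)/(-3))*107 = 79 + (((-6 - 1*0)/(-3))*(-3 + (-6 - 1*0)/(-3)))*107 = 79 + (((-6 + 0)*(-⅓))*(-3 + (-6 + 0)*(-⅓)))*107 = 79 + ((-6*(-⅓))*(-3 - 6*(-⅓)))*107 = 79 + (2*(-3 + 2))*107 = 79 + (2*(-1))*107 = 79 - 2*107 = 79 - 214 = -135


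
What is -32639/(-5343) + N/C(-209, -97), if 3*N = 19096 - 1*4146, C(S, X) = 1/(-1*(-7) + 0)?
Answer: 186414289/5343 ≈ 34889.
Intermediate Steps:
C(S, X) = ⅐ (C(S, X) = 1/(7 + 0) = 1/7 = ⅐)
N = 14950/3 (N = (19096 - 1*4146)/3 = (19096 - 4146)/3 = (⅓)*14950 = 14950/3 ≈ 4983.3)
-32639/(-5343) + N/C(-209, -97) = -32639/(-5343) + 14950/(3*(⅐)) = -32639*(-1/5343) + (14950/3)*7 = 32639/5343 + 104650/3 = 186414289/5343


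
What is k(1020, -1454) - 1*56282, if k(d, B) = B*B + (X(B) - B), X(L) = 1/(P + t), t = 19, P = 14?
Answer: 67956505/33 ≈ 2.0593e+6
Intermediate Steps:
X(L) = 1/33 (X(L) = 1/(14 + 19) = 1/33)
k(d, B) = 1/33 + B² - B (k(d, B) = B*B + (1/33 - B) = B² + (1/33 - B) = 1/33 + B² - B)
k(1020, -1454) - 1*56282 = (1/33 + (-1454)² - 1*(-1454)) - 1*56282 = (1/33 + 2114116 + 1454) - 56282 = 69813811/33 - 56282 = 67956505/33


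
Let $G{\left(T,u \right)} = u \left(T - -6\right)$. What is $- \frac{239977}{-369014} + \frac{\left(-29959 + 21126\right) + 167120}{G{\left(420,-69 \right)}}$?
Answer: $- \frac{12839058770}{2711699379} \approx -4.7347$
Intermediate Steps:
$G{\left(T,u \right)} = u \left(6 + T\right)$ ($G{\left(T,u \right)} = u \left(T + 6\right) = u \left(6 + T\right)$)
$- \frac{239977}{-369014} + \frac{\left(-29959 + 21126\right) + 167120}{G{\left(420,-69 \right)}} = - \frac{239977}{-369014} + \frac{\left(-29959 + 21126\right) + 167120}{\left(-69\right) \left(6 + 420\right)} = \left(-239977\right) \left(- \frac{1}{369014}\right) + \frac{-8833 + 167120}{\left(-69\right) 426} = \frac{239977}{369014} + \frac{158287}{-29394} = \frac{239977}{369014} + 158287 \left(- \frac{1}{29394}\right) = \frac{239977}{369014} - \frac{158287}{29394} = - \frac{12839058770}{2711699379}$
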